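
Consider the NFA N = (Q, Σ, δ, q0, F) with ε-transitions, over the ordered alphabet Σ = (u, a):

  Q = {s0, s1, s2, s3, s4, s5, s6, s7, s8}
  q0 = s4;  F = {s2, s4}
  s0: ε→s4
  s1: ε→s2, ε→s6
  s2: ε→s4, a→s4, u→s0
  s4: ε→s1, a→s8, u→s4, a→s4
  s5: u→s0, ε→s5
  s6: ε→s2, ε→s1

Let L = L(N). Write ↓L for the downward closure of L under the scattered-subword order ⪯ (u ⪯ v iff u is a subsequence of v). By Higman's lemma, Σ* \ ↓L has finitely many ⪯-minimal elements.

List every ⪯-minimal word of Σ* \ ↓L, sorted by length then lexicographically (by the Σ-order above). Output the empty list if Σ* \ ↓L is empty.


|Q|=9, |F|=2, |δ|=14 (8 ε).
min D↑ (1 st, q0=0, F={}): 0:u→0,a→0.
L(D↑) = ∅; no obstructions.

min(Σ*\↓L) = [].


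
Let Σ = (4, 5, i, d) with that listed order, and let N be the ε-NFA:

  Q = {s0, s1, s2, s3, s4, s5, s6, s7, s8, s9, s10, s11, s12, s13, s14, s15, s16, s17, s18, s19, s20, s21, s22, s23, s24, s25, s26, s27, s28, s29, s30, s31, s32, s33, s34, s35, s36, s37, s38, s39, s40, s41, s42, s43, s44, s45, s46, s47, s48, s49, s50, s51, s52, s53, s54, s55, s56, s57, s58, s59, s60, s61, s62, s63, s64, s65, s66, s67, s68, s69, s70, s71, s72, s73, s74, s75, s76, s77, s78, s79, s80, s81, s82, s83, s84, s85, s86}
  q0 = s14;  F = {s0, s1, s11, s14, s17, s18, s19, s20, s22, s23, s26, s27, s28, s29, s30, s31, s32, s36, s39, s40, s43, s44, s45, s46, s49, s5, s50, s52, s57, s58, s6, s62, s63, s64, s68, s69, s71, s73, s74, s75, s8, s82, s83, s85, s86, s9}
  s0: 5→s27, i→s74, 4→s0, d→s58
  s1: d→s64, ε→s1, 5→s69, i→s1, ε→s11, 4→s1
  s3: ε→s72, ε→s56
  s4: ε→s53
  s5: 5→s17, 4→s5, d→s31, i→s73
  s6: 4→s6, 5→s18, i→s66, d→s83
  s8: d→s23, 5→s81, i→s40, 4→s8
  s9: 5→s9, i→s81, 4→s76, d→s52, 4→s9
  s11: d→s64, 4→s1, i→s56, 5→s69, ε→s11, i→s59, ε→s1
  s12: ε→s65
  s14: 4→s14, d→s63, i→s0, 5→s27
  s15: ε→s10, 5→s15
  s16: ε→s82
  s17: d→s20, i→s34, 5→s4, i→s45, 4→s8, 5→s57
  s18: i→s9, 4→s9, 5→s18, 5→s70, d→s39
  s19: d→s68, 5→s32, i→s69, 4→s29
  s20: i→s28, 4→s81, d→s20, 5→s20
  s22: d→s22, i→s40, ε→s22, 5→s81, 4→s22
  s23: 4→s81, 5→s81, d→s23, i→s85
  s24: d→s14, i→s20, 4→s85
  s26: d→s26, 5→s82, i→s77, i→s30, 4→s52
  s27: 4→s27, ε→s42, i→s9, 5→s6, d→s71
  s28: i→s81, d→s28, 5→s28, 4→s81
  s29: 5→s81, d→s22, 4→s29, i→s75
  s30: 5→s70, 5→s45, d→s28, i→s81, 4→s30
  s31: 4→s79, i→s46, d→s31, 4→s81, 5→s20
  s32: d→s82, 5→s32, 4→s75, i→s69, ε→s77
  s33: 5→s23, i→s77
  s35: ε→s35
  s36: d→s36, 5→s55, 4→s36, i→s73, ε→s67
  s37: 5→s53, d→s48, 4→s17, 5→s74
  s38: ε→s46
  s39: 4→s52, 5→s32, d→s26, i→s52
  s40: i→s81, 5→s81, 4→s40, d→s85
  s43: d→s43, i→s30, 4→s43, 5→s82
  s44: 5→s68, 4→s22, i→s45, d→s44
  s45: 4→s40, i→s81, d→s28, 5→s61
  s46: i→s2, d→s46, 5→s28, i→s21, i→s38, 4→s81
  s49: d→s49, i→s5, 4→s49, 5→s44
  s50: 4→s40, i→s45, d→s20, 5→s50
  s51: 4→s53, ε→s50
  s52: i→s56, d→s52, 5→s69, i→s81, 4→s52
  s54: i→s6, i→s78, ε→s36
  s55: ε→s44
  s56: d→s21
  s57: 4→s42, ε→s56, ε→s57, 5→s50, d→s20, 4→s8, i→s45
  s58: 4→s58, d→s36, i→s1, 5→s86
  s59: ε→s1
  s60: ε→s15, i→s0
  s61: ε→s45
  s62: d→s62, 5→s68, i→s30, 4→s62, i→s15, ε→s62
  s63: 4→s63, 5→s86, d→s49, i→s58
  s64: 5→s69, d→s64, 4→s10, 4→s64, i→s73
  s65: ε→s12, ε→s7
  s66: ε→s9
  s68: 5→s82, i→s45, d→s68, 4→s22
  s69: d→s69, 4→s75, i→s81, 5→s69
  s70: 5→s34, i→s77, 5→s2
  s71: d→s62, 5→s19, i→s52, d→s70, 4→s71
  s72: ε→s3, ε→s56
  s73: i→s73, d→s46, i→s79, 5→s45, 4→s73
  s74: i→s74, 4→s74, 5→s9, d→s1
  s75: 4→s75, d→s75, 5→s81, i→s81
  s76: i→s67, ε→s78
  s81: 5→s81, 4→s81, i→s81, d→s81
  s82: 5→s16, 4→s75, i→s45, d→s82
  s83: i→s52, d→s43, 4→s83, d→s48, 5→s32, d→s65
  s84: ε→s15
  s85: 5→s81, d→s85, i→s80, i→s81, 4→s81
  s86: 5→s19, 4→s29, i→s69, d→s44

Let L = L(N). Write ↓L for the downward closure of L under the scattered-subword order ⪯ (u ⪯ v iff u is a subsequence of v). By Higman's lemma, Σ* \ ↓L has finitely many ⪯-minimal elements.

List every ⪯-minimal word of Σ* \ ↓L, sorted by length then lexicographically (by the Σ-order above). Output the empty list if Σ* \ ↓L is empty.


|Q|=87, |F|=46, |δ|=258 (32 ε).
min D↑ (46 st, q0=0, F={13}): 0:4→0,5→1,i→2,d→3 1:4→1,5→4,i→5,d→6 2:4→2,5→1,i→7,d→8 3:4→3,5→9,i→8,d→10 4:4→4,5→11,i→5,d→12 5:4→5,5→5,i→13,d→14 6:4→6,5→15,i→14,d→16 7:4→7,5→5,i→7,d→17 8:4→8,5→9,i→17,d→18 9:4→19,5→15,i→20,d→21 10:4→10,5→21,i→22,d→10 11:4→5,5→11,i→5,d→23 12:4→12,5→24,i→14,d→25 13:4→13,5→13,i→13,d→13 14:4→14,5→20,i→13,d→14 15:4→19,5→24,i→20,d→26 16:4→16,5→26,i→27,d→16 17:4→17,5→20,i→17,d→28 18:4→18,5→21,i→29,d→18 19:4→19,5→13,i→30,d→31 20:4→30,5→20,i→13,d→20 21:4→31,5→26,i→32,d→21 22:4→22,5→33,i→29,d→34 23:4→14,5→24,i→14,d→35 24:4→30,5→24,i→20,d→36 25:4→25,5→36,i→27,d→25 26:4→31,5→36,i→32,d→26 27:4→27,5→32,i→13,d→37 28:4→28,5→20,i→29,d→28 29:4→29,5→32,i→29,d→38 30:4→30,5→13,i→13,d→30 31:4→31,5→13,i→39,d→31 32:4→39,5→32,i→13,d→37 33:4→40,5→41,i→32,d→42 34:4→13,5→42,i→38,d→34 35:4→14,5→36,i→27,d→35 36:4→30,5→36,i→32,d→36 37:4→13,5→37,i→13,d→37 38:4→13,5→37,i→38,d→38 39:4→39,5→13,i→13,d→43 40:4→40,5→13,i→39,d→44 41:4→40,5→45,i→32,d→42 42:4→13,5→42,i→37,d→42 43:4→13,5→13,i→13,d→43 44:4→13,5→13,i→43,d→44 45:4→39,5→45,i→32,d→42 [Hopcroft].
'5ii': N↓-sim [73, 56, 24, 6] end={s21,s56,s67,s77,s80,s81} ∉↓L; 3/3 deletions ∈↓L.
'ii5i': |S_i|=[73, 70, 33, 22, 6] end={s21,s56,s67,s77,s80,s81} ∉↓L; 4/4 deletions ∈↓L.
'd545': |S_i|=[73, 63, 36, 10, 1] end={s81} ∉↓L; 4/4 del acc.
'5554i': N↓-sim [73, 56, 49, 31, 21, 6] end={s21,s56,s67,s77,s80,s81} — reject; 5/5 deletions ∈↓L.
'ddid4': N↓-sim [73, 63, 51, 31, 12, 2] end={s79,s81} — reject; 5/5 single-dels accept.
5 minimals (antichain).

A = [5ii, ii5i, d545, 5554i, ddid4].


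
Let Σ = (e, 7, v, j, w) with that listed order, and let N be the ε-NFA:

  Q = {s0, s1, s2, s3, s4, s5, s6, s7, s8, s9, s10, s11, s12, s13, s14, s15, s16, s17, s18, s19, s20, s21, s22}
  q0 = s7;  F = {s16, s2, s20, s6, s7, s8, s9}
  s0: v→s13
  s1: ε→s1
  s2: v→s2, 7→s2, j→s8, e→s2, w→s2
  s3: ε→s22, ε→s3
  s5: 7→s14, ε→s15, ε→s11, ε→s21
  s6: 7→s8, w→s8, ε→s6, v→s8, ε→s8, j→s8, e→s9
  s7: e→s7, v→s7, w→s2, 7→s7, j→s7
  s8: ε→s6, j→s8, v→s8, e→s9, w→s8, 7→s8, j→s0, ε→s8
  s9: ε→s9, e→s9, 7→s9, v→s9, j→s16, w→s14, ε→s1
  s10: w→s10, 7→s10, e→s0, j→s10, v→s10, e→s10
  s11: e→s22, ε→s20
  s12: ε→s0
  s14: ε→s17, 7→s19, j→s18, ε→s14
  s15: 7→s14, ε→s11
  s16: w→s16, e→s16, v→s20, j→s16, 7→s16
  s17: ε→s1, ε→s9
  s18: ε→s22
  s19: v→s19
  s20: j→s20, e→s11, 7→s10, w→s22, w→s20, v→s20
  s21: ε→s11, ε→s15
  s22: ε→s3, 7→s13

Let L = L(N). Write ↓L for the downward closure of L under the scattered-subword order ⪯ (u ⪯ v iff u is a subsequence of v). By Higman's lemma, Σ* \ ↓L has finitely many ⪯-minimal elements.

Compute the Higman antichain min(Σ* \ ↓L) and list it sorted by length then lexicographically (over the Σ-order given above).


|Q|=23, |F|=7, |δ|=74 (23 ε).
min D↑ (7 st, q0=0, F={6}): 0:e→0,7→0,v→0,j→0,w→1 1:e→1,7→1,v→1,j→2,w→1 2:e→3,7→2,v→2,j→2,w→2 3:e→3,7→3,v→3,j→4,w→3 4:e→4,7→4,v→5,j→4,w→4 5:e→5,7→6,v→5,j→5,w→5 6:e→6,7→6,v→6,j→6,w→6 (ε-aug+det+¬).
'wjejv7': N↓-sim [18, 17, 16, 14, 9, 7, 3] end={s0,s10,s13} — reject; 6/6 del acc.
1 minimals (antichain).

A = [wjejv7].


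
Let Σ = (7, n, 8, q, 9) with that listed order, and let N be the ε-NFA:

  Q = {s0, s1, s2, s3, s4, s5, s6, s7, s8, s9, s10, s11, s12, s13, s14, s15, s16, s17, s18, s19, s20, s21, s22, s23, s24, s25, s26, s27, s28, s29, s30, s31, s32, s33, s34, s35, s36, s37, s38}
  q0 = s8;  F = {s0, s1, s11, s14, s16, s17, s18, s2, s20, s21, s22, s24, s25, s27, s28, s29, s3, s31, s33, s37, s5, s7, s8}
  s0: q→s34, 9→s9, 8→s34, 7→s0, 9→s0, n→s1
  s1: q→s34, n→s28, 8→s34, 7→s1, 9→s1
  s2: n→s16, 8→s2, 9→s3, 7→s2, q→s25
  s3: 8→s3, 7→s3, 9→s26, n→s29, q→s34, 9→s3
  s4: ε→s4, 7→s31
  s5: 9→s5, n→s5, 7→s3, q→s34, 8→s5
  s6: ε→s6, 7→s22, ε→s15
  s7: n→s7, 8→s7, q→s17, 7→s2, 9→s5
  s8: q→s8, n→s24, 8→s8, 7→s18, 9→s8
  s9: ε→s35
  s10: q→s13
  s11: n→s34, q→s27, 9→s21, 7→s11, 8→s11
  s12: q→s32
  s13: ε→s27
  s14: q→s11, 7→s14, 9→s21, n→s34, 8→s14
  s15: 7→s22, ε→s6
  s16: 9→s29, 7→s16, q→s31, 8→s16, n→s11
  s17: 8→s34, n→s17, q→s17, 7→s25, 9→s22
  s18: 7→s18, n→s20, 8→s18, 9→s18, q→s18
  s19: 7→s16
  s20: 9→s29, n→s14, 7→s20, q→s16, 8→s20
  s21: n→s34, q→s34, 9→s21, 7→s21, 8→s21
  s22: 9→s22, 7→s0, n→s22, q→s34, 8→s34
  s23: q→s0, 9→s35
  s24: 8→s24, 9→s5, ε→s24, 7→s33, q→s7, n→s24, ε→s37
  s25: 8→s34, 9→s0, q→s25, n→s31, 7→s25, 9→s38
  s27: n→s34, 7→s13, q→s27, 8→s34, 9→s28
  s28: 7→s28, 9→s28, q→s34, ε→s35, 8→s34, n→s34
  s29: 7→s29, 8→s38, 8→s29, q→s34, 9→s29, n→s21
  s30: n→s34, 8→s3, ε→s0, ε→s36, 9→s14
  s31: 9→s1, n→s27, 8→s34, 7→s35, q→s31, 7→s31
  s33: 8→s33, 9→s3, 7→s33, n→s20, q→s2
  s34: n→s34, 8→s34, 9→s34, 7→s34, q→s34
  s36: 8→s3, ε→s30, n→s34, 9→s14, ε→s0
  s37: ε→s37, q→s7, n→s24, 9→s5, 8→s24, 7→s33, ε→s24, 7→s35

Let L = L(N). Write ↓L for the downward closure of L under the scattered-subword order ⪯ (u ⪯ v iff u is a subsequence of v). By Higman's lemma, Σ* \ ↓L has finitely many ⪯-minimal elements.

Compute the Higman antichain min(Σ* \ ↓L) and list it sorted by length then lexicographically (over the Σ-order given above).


Antichain: [n9q, 7nnn, nqq8].

|Q|=39, |F|=23, |δ|=155 (15 ε).
min D↑ (23 st, q0=0, F={13}): 0:7→1,n→2,8→0,q→0,9→0 1:7→1,n→3,8→1,q→1,9→1 2:7→4,n→2,8→2,q→5,9→6 3:7→3,n→7,8→3,q→8,9→9 4:7→4,n→3,8→4,q→10,9→11 5:7→10,n→5,8→5,q→12,9→6 6:7→11,n→6,8→6,q→13,9→6 7:7→7,n→13,8→7,q→14,9→15 8:7→8,n→14,8→8,q→16,9→9 9:7→9,n→15,8→9,q→13,9→9 10:7→10,n→8,8→10,q→17,9→11 11:7→11,n→9,8→11,q→13,9→11 12:7→17,n→12,8→13,q→12,9→18 13:7→13,n→13,8→13,q→13,9→13 14:7→14,n→13,8→14,q→19,9→15 15:7→15,n→13,8→15,q→13,9→15 16:7→16,n→19,8→13,q→16,9→20 17:7→17,n→16,8→13,q→17,9→21 18:7→21,n→18,8→13,q→13,9→18 19:7→19,n→13,8→13,q→19,9→22 20:7→20,n→22,8→13,q→13,9→20 21:7→21,n→20,8→13,q→13,9→21 22:7→22,n→13,8→13,q→13,9→22 (ε-aug+det+¬).
'n9q': |S_i|=[29, 27, 13, 1] end={s34} ∉↓L; 3/3 del acc.
'7nnn': N↓-sim [29, 22, 14, 8, 1] end={s34} rej; 4/4 deletions ∈↓L.
'nqq8': run [29, 27, 22, 13, 1] end={s34} rej; 4/4 single-dels accept.
3 words, ⪯-incomp.


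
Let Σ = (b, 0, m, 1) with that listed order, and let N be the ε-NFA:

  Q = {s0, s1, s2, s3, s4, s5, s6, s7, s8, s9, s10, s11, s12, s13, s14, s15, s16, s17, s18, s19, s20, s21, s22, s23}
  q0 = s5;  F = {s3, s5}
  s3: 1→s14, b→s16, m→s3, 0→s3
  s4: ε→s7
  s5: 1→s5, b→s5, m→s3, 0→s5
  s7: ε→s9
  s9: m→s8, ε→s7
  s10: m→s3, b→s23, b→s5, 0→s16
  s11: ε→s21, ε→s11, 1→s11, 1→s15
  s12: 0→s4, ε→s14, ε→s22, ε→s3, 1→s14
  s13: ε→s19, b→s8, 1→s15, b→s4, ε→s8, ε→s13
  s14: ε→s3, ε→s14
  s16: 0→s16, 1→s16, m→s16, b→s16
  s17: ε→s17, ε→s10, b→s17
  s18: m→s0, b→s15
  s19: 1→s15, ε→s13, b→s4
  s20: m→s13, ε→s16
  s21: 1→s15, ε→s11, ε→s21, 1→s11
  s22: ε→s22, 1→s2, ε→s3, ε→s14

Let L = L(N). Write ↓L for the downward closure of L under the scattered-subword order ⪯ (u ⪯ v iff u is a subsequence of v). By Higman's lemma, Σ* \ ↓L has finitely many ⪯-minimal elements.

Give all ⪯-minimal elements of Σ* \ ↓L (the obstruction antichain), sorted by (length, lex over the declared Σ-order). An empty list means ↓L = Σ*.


|Q|=24, |F|=2, |δ|=55 (22 ε).
min D↑ (3 st, q0=0, F={2}): 0:b→0,0→0,m→1,1→0 1:b→2,0→1,m→1,1→1 2:b→2,0→2,m→2,1→2 [Hopcroft].
'mb': |S_i|=[4, 3, 1] end={s16} ∉↓L; 2/2 del acc.
1 obstructions.

Antichain: [mb].


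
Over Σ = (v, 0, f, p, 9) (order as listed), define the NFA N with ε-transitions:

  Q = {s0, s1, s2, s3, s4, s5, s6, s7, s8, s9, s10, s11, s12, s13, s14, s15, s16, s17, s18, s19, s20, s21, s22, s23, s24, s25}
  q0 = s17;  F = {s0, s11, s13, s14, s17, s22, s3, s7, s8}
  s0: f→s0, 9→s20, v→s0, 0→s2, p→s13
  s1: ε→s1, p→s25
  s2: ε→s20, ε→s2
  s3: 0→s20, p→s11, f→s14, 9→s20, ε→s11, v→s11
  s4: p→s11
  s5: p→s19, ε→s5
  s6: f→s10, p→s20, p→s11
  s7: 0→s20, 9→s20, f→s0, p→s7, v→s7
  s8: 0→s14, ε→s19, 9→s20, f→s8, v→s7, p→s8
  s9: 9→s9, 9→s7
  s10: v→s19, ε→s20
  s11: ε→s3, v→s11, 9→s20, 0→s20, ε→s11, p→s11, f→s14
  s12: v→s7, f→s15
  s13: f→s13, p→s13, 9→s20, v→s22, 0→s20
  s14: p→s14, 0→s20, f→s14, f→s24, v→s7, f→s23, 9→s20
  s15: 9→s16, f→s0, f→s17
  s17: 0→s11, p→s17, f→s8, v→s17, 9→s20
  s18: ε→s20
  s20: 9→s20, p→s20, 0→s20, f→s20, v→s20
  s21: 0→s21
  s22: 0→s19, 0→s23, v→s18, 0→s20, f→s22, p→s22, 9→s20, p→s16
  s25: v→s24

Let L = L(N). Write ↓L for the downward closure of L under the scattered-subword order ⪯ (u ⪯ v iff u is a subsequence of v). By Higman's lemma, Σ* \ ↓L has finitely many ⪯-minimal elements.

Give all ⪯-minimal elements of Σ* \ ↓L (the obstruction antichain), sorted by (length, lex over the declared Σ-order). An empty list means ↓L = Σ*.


A = [9, 00, fv0, fvfpvv].

|Q|=26, |F|=9, |δ|=81 (10 ε).
min D↑ (9 st, q0=0, F={3}): 0:v→0,0→1,f→2,p→0,9→3 1:v→1,0→3,f→4,p→1,9→3 2:v→5,0→4,f→2,p→2,9→3 3:v→3,0→3,f→3,p→3,9→3 4:v→5,0→3,f→4,p→4,9→3 5:v→5,0→3,f→6,p→5,9→3 6:v→6,0→3,f→6,p→7,9→3 7:v→8,0→3,f→7,p→7,9→3 8:v→3,0→3,f→8,p→8,9→3 (ε-aug+det+¬).
'9': |S_i|=[16, 1] end={s20} rej; 1/1 deletions ∈↓L.
'00': |S_i|=[16, 14, 4] end={s19,s2,s20,s23} rej; 2/2 single-dels accept.
'fv0': N↓-sim [16, 13, 10, 4] end={s19,s2,s20,s23} rej; 3/3 single-dels accept.
'fvfpvv': N↓-sim [16, 13, 10, 9, 7, 6, 2] end={s18,s20} rej; 6/6 deletions ∈↓L.
4 minimals (antichain).


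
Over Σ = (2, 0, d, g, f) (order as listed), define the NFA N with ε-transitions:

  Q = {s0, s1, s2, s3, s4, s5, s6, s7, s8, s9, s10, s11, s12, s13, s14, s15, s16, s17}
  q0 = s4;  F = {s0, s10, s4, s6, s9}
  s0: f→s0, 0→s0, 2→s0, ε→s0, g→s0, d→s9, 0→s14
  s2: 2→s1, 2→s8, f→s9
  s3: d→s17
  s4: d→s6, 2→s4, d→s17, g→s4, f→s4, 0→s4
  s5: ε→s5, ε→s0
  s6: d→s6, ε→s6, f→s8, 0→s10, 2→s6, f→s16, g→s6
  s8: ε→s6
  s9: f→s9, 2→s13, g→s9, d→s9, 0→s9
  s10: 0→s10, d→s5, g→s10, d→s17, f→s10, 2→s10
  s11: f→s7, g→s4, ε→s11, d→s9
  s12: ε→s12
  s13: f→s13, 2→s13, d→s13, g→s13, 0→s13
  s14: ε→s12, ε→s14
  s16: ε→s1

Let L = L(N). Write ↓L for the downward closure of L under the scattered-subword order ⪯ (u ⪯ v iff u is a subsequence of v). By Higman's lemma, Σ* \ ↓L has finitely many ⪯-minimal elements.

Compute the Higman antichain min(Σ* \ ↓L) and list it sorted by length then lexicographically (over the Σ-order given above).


|Q|=18, |F|=5, |δ|=51 (10 ε).
min D↑ (6 st, q0=0, F={5}): 0:2→0,0→0,d→1,g→0,f→0 1:2→1,0→2,d→1,g→1,f→1 2:2→2,0→2,d→3,g→2,f→2 3:2→3,0→3,d→4,g→3,f→3 4:2→5,0→4,d→4,g→4,f→4 5:2→5,0→5,d→5,g→5,f→5 [Hopcroft].
'd0dd2': run [13, 12, 8, 7, 2, 1] end={s13} ∉↓L; 5/5 single-dels accept.
1 minimals (antichain).

Antichain: [d0dd2].


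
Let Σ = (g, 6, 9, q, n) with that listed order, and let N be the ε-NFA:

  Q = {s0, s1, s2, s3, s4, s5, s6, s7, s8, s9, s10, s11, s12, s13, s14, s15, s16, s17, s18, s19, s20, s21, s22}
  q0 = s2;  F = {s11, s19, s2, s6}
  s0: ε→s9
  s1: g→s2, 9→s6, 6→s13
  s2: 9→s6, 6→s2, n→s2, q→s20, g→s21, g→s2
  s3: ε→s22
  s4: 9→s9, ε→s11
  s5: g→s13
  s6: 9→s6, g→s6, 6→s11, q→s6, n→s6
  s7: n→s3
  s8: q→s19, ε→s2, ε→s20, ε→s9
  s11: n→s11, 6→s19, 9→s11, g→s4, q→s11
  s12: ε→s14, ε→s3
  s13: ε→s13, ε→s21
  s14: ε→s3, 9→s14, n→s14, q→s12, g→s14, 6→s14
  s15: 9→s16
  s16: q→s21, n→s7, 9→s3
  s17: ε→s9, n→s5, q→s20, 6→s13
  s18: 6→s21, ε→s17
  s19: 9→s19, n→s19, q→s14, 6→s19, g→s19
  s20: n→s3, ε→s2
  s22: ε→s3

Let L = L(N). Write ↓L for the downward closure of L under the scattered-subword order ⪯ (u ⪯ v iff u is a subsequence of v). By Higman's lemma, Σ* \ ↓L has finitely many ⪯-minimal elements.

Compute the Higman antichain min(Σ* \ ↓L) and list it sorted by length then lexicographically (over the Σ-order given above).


Antichain: [966q].

|Q|=23, |F|=4, |δ|=57 (15 ε).
min D↑ (5 st, q0=0, F={4}): 0:g→0,6→0,9→1,q→0,n→0 1:g→1,6→2,9→1,q→1,n→1 2:g→2,6→3,9→2,q→2,n→2 3:g→3,6→3,9→3,q→4,n→3 4:g→4,6→4,9→4,q→4,n→4 (ε-aug+det+¬).
'966q': run [12, 9, 8, 5, 4] end={s12,s14,s22,s3} ∉↓L; 4/4 single-dels accept.
1 obstructions.


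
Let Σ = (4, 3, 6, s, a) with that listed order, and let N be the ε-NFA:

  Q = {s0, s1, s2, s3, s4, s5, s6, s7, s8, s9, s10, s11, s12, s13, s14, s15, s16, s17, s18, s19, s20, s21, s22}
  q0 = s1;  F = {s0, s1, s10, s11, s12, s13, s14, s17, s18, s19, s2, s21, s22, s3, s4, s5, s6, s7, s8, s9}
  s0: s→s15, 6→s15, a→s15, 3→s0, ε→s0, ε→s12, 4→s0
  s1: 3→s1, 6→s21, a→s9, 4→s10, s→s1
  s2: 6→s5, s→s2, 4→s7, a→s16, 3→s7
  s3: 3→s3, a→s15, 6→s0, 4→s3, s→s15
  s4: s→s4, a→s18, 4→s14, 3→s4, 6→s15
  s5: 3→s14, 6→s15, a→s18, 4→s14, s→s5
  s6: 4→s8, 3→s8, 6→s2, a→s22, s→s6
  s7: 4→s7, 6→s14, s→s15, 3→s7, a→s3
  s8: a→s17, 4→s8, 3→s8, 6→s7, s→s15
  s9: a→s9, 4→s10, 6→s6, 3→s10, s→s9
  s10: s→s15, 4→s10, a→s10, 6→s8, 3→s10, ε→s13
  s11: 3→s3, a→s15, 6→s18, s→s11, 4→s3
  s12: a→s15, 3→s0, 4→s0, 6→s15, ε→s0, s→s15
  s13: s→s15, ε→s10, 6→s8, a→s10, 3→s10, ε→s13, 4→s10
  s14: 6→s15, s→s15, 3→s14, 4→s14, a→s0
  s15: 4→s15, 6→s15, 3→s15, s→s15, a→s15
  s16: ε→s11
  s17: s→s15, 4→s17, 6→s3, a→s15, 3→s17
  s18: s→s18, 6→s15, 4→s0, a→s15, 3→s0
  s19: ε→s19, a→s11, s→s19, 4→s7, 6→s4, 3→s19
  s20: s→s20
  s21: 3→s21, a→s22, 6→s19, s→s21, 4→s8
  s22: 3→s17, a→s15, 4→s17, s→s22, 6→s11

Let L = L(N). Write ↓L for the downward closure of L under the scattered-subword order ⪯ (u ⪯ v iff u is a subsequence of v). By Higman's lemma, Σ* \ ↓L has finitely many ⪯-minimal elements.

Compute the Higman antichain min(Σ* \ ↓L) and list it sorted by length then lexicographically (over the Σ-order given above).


|Q|=23, |F|=20, |δ|=114 (8 ε).
min D↑ (19 st, q0=0, F={5}): 0:4→1,3→0,6→2,s→0,a→3 1:4→1,3→1,6→4,s→5,a→1 2:4→4,3→2,6→6,s→2,a→7 3:4→1,3→1,6→8,s→3,a→3 4:4→4,3→4,6→9,s→5,a→10 5:4→5,3→5,6→5,s→5,a→5 6:4→9,3→6,6→11,s→6,a→12 7:4→10,3→10,6→12,s→7,a→5 8:4→4,3→4,6→13,s→8,a→7 9:4→9,3→9,6→14,s→5,a→15 10:4→10,3→10,6→15,s→5,a→5 11:4→14,3→11,6→5,s→11,a→16 12:4→15,3→15,6→16,s→12,a→5 13:4→9,3→9,6→17,s→13,a→12 14:4→14,3→14,6→5,s→5,a→18 15:4→15,3→15,6→18,s→5,a→5 16:4→18,3→18,6→5,s→16,a→5 17:4→14,3→14,6→5,s→17,a→16 18:4→18,3→18,6→5,s→5,a→5 [Hopcroft].
'4s': N↓-sim [22, 10, 1] end={s15} — reject; 2/2 deletions ∈↓L.
'6aa': run [22, 18, 9, 1] end={s15} ∉↓L; 3/3 deletions ∈↓L.
'a3s': N↓-sim [22, 18, 10, 1] end={s15} ∉↓L; 3/3 single-dels accept.
'6666': |S_i|=[22, 18, 13, 7, 1] end={s15} ∉↓L; 4/4 deletions ∈↓L.
4 obstructions.

Antichain: [4s, 6aa, a3s, 6666].


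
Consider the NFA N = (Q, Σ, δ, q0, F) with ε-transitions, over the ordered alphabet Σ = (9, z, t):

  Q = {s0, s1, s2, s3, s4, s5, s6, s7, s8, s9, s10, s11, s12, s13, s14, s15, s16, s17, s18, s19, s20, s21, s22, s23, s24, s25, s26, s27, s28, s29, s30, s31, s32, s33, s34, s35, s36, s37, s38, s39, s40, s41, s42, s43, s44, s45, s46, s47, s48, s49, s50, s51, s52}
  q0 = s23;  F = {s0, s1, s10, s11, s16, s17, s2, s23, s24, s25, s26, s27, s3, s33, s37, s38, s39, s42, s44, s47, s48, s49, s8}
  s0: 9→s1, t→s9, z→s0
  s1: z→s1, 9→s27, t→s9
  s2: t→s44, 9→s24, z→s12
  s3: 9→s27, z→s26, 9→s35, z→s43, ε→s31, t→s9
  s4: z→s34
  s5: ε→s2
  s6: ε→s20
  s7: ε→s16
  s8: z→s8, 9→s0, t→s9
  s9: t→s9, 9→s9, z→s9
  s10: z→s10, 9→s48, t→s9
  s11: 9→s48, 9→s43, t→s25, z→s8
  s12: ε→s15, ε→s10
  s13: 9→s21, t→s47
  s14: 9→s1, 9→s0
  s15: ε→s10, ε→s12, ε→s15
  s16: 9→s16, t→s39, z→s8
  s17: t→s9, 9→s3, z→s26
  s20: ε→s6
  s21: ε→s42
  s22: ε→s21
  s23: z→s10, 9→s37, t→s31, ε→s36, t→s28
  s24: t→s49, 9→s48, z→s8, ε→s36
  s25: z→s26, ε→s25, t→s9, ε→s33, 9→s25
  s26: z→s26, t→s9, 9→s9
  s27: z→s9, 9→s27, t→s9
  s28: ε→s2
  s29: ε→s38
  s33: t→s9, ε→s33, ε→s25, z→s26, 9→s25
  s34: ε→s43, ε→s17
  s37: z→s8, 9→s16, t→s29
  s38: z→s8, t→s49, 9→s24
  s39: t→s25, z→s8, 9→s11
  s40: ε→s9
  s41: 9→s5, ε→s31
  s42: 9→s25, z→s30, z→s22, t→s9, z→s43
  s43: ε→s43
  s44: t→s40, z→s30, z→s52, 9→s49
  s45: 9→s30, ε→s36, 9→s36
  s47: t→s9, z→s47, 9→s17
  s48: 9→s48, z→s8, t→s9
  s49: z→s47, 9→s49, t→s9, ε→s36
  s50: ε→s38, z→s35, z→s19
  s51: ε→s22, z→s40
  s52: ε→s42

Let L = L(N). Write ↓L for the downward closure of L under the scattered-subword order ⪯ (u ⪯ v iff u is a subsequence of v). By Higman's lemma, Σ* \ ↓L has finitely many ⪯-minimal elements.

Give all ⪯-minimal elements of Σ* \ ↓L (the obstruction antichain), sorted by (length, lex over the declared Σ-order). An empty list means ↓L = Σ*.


|Q|=53, |F|=23, |δ|=120 (30 ε).
min D↑ (23 st, q0=0, F={8}): 0:9→1,z→2,t→3 1:9→4,z→5,t→6 2:9→7,z→2,t→8 3:9→9,z→2,t→10 4:9→4,z→5,t→11 5:9→12,z→5,t→8 6:9→9,z→5,t→13 7:9→7,z→5,t→8 8:9→8,z→8,t→8 9:9→7,z→5,t→13 10:9→13,z→14,t→8 11:9→15,z→5,t→16 12:9→17,z→12,t→8 13:9→13,z→18,t→8 14:9→16,z→14,t→8 15:9→7,z→5,t→16 16:9→16,z→19,t→8 17:9→20,z→17,t→8 18:9→21,z→18,t→8 19:9→8,z→19,t→8 20:9→20,z→8,t→8 21:9→22,z→19,t→8 22:9→20,z→19,t→8.
'zt': N↓-sim [37, 23, 1] end={s9} rej; 2/2 del acc.
'ttt': N↓-sim [37, 34, 20, 2] end={s40,s9} — reject; 3/3 del acc.
't99t': N↓-sim [37, 34, 19, 17, 1] end={s9} ∉↓L; 4/4 del acc.
'99ttz9': N↓-sim [37, 24, 21, 19, 4, 2, 1] end={s9} ∉↓L; 6/6 single-dels accept.
'9z999z': run [37, 24, 12, 10, 8, 3, 1] end={s9} — reject; 6/6 del acc.
'ttz9z9': run [37, 34, 20, 16, 10, 3, 1] end={s9} rej; 6/6 del acc.
6 minimals (antichain).

Antichain: [zt, ttt, t99t, 99ttz9, 9z999z, ttz9z9].


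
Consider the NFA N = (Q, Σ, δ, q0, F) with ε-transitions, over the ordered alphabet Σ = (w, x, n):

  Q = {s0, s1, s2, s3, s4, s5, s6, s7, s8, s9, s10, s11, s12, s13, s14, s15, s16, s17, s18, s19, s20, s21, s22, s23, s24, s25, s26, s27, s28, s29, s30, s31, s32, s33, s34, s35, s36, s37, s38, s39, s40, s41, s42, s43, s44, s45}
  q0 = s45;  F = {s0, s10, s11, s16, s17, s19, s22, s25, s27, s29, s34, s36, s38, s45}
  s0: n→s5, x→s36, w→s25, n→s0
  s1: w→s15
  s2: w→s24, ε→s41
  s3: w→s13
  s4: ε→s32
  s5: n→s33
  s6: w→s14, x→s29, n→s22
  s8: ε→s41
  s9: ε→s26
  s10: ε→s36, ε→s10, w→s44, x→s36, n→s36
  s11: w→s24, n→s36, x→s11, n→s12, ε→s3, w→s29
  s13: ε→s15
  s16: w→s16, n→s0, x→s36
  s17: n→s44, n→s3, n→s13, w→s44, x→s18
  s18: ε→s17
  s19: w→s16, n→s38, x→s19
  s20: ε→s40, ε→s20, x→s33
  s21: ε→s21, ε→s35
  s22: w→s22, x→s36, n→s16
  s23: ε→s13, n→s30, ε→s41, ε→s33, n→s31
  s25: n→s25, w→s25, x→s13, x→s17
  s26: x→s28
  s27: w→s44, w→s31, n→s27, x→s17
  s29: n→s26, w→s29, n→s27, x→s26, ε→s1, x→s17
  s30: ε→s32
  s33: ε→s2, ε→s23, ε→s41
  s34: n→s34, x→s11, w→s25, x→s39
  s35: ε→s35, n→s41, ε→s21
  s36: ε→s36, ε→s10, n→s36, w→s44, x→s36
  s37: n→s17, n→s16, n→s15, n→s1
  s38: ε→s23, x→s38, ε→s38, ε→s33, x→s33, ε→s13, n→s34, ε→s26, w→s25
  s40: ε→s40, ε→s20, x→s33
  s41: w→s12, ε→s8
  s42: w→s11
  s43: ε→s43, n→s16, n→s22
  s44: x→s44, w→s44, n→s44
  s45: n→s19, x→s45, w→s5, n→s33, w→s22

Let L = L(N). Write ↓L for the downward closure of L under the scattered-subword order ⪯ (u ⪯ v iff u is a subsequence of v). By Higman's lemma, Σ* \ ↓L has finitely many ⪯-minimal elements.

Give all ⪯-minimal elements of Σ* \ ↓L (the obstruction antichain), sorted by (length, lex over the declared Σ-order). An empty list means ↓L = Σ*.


Antichain: [wxw, nnwxn, nnnxnw].

|Q|=46, |F|=14, |δ|=113 (34 ε).
min D↑ (14 st, q0=0, F={6}): 0:w→1,x→0,n→2 1:w→1,x→3,n→4 2:w→4,x→2,n→5 3:w→6,x→3,n→3 4:w→4,x→3,n→7 5:w→8,x→5,n→9 6:w→6,x→6,n→6 7:w→8,x→3,n→7 8:w→8,x→10,n→8 9:w→8,x→11,n→9 10:w→6,x→10,n→6 11:w→12,x→11,n→3 12:w→12,x→10,n→13 13:w→6,x→10,n→13 (ε-aug+det+¬).
'wxw': |S_i|=[34, 28, 10, 3] end={s13,s15,s44} — reject; 3/3 del acc.
'nnwxn': |S_i|=[34, 32, 30, 15, 8, 4] end={s13,s15,s3,s44} — reject; 5/5 single-dels accept.
'nnnxnw': run [34, 32, 30, 29, 18, 13, 4] end={s13,s15,s31,s44} rej; 6/6 single-dels accept.
3 words, ⪯-incomp.


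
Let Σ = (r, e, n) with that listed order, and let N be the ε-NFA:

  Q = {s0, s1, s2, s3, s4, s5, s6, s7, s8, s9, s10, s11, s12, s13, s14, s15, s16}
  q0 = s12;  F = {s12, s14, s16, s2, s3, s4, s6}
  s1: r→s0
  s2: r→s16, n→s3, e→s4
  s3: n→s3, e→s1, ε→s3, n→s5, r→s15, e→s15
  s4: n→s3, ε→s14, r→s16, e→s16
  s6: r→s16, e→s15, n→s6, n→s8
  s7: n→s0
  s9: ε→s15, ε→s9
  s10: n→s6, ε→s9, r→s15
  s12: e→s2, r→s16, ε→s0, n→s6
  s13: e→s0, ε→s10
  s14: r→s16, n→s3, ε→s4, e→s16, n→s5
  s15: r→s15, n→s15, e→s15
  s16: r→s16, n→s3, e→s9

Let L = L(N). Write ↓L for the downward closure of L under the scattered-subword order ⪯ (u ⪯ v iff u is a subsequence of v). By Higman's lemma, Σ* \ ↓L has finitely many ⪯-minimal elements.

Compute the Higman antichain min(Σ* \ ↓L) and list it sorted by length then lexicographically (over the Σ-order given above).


|Q|=17, |F|=7, |δ|=41 (8 ε).
min D↑ (7 st, q0=0, F={4}): 0:r→1,e→2,n→3 1:r→1,e→4,n→5 2:r→1,e→6,n→5 3:r→1,e→4,n→3 4:r→4,e→4,n→4 5:r→4,e→4,n→5 6:r→1,e→1,n→5 [Hopcroft].
're': |S_i|=[13, 7, 4] end={s0,s1,s15,s9} — reject; 2/2 deletions ∈↓L.
'ne': run [13, 9, 4] end={s0,s1,s15,s9} rej; 2/2 deletions ∈↓L.
'rnr': run [13, 7, 5, 2] end={s0,s15} rej; 3/3 del acc.
'enr': |S_i|=[13, 10, 5, 2] end={s0,s15} ∉↓L; 3/3 del acc.
'eeee': N↓-sim [13, 10, 9, 7, 4] end={s0,s1,s15,s9} rej; 4/4 deletions ∈↓L.
5 obstructions.

min(Σ*\↓L) = [re, ne, rnr, enr, eeee].


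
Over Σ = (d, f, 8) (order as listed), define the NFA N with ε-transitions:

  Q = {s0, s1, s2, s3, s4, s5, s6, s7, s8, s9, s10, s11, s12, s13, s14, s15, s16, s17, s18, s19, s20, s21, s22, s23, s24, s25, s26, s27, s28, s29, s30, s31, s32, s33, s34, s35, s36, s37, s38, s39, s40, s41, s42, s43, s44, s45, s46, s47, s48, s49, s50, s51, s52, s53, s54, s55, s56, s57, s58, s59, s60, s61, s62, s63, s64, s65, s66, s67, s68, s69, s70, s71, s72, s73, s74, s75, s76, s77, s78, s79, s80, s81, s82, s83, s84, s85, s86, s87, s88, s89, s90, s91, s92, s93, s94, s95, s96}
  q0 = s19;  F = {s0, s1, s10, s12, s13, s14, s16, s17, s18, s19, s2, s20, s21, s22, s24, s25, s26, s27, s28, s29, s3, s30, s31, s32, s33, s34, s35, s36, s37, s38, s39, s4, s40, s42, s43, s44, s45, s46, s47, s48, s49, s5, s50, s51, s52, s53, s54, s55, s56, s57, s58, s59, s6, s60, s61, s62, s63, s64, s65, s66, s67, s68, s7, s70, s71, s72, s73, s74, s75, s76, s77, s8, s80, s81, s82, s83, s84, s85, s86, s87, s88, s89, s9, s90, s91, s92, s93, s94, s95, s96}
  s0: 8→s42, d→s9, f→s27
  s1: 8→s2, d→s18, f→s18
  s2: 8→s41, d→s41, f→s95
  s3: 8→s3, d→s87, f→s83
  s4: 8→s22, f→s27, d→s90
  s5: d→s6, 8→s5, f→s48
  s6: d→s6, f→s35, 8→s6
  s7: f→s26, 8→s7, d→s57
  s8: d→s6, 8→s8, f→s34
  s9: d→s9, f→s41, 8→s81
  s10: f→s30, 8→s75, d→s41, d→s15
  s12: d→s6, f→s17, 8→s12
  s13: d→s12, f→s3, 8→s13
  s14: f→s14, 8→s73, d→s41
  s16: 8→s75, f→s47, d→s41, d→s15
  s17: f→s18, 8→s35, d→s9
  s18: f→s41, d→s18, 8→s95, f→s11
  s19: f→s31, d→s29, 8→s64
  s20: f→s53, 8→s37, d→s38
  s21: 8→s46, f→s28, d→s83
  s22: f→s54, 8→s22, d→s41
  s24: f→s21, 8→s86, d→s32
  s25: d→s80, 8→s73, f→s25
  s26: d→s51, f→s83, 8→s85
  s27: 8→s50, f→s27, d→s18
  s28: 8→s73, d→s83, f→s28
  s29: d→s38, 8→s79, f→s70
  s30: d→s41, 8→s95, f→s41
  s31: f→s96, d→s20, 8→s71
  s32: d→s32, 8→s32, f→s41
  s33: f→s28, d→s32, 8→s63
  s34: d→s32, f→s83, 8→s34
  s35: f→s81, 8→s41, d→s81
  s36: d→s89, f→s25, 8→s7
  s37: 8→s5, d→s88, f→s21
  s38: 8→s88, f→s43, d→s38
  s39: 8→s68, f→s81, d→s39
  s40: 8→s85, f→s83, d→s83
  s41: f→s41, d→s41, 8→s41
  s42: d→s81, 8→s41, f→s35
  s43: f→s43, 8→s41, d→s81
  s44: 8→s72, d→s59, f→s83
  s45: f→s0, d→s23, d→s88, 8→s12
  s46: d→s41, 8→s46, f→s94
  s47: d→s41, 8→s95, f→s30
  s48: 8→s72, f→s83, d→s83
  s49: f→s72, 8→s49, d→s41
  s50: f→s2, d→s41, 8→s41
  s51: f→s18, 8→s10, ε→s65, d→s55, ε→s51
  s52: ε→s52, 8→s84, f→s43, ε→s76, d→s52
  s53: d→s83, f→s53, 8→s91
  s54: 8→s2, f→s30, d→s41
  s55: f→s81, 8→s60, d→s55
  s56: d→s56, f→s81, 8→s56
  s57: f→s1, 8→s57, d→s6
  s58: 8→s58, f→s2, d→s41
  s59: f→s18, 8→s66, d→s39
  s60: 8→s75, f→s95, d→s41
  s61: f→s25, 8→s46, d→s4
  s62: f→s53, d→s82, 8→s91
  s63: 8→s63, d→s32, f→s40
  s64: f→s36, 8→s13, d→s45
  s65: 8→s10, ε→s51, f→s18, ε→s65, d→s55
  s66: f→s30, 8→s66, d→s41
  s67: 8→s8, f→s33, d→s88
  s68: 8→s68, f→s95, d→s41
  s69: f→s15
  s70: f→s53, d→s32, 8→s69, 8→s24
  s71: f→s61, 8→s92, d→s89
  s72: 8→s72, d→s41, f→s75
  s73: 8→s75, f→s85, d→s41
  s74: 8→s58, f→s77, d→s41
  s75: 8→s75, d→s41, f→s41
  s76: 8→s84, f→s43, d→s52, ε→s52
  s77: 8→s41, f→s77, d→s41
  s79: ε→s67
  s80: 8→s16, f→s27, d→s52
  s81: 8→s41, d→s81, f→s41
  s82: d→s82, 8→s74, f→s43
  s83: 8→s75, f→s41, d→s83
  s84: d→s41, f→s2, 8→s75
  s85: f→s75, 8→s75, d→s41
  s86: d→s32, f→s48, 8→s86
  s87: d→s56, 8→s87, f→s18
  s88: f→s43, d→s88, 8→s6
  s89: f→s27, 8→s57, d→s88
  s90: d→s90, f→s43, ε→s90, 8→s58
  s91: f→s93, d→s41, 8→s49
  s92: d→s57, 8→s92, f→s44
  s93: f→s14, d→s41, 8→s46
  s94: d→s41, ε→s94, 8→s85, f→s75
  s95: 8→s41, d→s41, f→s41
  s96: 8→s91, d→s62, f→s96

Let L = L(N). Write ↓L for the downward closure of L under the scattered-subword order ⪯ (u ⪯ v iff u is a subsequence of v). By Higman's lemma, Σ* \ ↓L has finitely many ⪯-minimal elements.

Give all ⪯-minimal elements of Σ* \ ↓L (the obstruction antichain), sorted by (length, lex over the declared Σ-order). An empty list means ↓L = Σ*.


A = [ddf8, dfdf, ff8d, 8df88, 88fff, 8ff88f].

|Q|=97, |F|=90, |δ|=289 (10 ε).
min D↑ (89 st, q0=0, F={32}): 0:d→1,f→2,8→3 1:d→4,f→5,8→6 2:d→7,f→8,8→9 3:d→10,f→11,8→12 4:d→4,f→13,8→14 5:d→15,f→16,8→17 6:d→14,f→18,8→19 7:d→4,f→16,8→20 8:d→21,f→8,8→22 9:d→23,f→24,8→25 10:d→14,f→26,8→27 11:d→23,f→28,8→29 12:d→27,f→30,8→12 13:d→31,f→13,8→32 14:d→14,f→13,8→33 15:d→15,f→32,8→15 16:d→34,f→16,8→22 17:d→15,f→35,8→36 18:d→15,f→37,8→38 19:d→33,f→39,8→19 20:d→14,f→35,8→40 21:d→41,f→16,8→22 22:d→32,f→42,8→43 23:d→14,f→44,8→45 24:d→46,f→28,8→47 25:d→45,f→48,8→25 26:d→49,f→44,8→50 27:d→33,f→51,8→27 28:d→52,f→28,8→53 29:d→45,f→54,8→29 30:d→55,f→34,8→30 31:d→31,f→32,8→32 32:d→32,f→32,8→32 33:d→33,f→56,8→33 34:d→34,f→32,8→57 35:d→34,f→37,8→47 36:d→15,f→58,8→36 37:d→34,f→37,8→53 38:d→15,f→59,8→38 39:d→15,f→34,8→39 40:d→33,f→58,8→40 41:d→41,f→13,8→60 42:d→32,f→61,8→47 43:d→32,f→62,8→43 44:d→63,f→44,8→64 45:d→33,f→65,8→45 46:d→66,f→44,8→67 47:d→32,f→68,8→47 48:d→69,f→34,8→62 49:d→49,f→32,8→31 50:d→31,f→56,8→32 51:d→49,f→63,8→56 52:d→70,f→44,8→71 53:d→32,f→72,8→57 54:d→73,f→34,8→72 55:d→74,f→63,8→55 56:d→31,f→31,8→32 57:d→32,f→32,8→57 58:d→34,f→34,8→62 59:d→34,f→34,8→72 60:d→32,f→75,8→76 61:d→32,f→61,8→53 62:d→32,f→57,8→62 63:d→63,f→32,8→77 64:d→32,f→78,8→32 65:d→63,f→63,8→78 66:d→66,f→13,8→76 67:d→32,f→79,8→67 68:d→32,f→57,8→72 69:d→80,f→63,8→81 70:d→70,f→13,8→82 71:d→32,f→83,8→57 72:d→32,f→57,8→57 73:d→84,f→63,8→85 74:d→74,f→31,8→74 75:d→32,f→75,8→32 76:d→32,f→78,8→76 77:d→32,f→32,8→32 78:d→32,f→77,8→32 79:d→32,f→86,8→78 80:d→80,f→31,8→87 81:d→32,f→86,8→81 82:d→32,f→78,8→57 83:d→32,f→86,8→77 84:d→84,f→31,8→88 85:d→32,f→86,8→57 86:d→32,f→32,8→77 87:d→32,f→77,8→87 88:d→32,f→77,8→57 [Hopcroft].
'ddf8': N↓-sim [96, 82, 30, 8, 1] end={s41} — reject; 4/4 del acc.
'dfdf': run [96, 82, 44, 9, 2] end={s11,s41} — reject; 4/4 del acc.
'ff8d': |S_i|=[96, 86, 58, 28, 2] end={s15,s41} — reject; 4/4 del acc.
'8df88': N↓-sim [96, 86, 49, 18, 7, 1] end={s41} rej; 5/5 single-dels accept.
'88fff': run [96, 86, 56, 37, 8, 2] end={s11,s41} rej; 5/5 del acc.
'8ff88f': N↓-sim [96, 86, 68, 36, 14, 3, 1] end={s41} ∉↓L; 6/6 deletions ∈↓L.
6 obstructions.


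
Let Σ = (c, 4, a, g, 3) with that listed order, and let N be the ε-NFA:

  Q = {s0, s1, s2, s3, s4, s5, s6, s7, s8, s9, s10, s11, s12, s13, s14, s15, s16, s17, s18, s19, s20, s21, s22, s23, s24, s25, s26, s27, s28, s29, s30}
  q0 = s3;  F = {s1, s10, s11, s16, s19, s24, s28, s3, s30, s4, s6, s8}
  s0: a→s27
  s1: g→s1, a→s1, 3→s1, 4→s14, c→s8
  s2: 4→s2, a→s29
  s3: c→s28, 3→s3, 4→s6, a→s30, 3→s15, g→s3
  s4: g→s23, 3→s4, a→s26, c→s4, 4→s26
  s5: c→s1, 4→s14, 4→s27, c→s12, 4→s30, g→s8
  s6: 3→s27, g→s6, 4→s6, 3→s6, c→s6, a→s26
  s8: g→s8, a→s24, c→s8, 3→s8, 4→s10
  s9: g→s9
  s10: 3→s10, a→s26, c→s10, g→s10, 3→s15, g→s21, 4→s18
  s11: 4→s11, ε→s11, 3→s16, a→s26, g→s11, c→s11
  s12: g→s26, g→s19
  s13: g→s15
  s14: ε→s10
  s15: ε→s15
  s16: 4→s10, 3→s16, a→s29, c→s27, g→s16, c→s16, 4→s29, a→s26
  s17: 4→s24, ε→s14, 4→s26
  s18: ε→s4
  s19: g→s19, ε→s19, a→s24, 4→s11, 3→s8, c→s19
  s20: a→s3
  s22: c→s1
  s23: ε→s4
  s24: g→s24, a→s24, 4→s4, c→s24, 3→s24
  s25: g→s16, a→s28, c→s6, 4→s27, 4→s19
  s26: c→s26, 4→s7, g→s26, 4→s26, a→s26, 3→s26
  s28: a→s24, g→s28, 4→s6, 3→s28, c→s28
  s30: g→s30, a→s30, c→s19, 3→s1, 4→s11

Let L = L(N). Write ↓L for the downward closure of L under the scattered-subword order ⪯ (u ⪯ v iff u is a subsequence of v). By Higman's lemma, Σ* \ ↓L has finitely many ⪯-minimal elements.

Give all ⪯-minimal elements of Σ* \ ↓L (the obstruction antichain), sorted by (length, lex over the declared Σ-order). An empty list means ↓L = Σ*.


|Q|=31, |F|=12, |δ|=102 (7 ε).
min D↑ (13 st, q0=0, F={5}): 0:c→1,4→2,a→3,g→0,3→0 1:c→1,4→2,a→4,g→1,3→1 2:c→2,4→2,a→5,g→2,3→2 3:c→6,4→7,a→3,g→3,3→8 4:c→4,4→9,a→4,g→4,3→4 5:c→5,4→5,a→5,g→5,3→5 6:c→6,4→7,a→4,g→6,3→10 7:c→7,4→7,a→5,g→7,3→11 8:c→10,4→12,a→8,g→8,3→8 9:c→9,4→5,a→5,g→9,3→9 10:c→10,4→12,a→4,g→10,3→10 11:c→11,4→12,a→5,g→11,3→11 12:c→12,4→9,a→5,g→12,3→12 [Hopcroft].
'4a': N↓-sim [21, 14, 3] end={s26,s29,s7} ∉↓L; 2/2 single-dels accept.
'ca44': run [21, 17, 6, 4, 2] end={s26,s7} ∉↓L; 4/4 deletions ∈↓L.
'a3444': N↓-sim [21, 18, 15, 10, 5, 2] end={s26,s7} — reject; 5/5 del acc.
3 minimals (antichain).

A = [4a, ca44, a3444].


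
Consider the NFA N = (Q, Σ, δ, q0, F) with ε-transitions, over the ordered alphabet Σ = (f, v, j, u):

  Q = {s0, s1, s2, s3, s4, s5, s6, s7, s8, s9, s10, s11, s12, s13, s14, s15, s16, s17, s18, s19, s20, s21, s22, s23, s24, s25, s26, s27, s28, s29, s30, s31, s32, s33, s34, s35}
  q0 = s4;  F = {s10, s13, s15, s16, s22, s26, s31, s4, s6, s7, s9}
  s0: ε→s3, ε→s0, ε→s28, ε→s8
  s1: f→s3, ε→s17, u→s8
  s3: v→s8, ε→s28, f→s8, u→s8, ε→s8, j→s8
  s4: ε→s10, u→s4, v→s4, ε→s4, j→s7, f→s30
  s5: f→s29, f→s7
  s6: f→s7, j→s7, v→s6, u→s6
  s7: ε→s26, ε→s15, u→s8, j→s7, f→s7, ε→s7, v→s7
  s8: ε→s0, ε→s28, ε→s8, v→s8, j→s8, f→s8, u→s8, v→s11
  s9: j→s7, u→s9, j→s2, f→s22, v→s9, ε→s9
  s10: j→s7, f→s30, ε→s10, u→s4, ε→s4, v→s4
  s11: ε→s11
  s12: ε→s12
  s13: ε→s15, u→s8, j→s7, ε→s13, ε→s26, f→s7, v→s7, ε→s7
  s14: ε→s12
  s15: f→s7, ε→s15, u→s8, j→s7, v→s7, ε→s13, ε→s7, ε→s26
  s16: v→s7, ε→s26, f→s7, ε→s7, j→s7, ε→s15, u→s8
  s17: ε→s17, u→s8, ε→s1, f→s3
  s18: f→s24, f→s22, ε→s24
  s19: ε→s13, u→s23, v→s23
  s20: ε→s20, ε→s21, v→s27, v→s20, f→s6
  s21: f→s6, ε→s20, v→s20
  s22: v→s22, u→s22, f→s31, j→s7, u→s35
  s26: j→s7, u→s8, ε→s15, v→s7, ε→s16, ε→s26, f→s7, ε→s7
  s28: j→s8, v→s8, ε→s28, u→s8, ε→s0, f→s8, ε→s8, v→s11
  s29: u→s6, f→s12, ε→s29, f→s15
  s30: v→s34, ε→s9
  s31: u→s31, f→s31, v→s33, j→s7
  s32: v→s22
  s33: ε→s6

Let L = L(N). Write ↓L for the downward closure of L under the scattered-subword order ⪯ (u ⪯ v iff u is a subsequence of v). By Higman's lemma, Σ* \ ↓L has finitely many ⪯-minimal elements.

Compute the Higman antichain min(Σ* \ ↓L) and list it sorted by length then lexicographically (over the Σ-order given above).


Antichain: [ju, fffvfu].

|Q|=36, |F|=11, |δ|=129 (49 ε).
min D↑ (7 st, q0=0, F={4}): 0:f→1,v→0,j→2,u→0 1:f→3,v→1,j→2,u→1 2:f→2,v→2,j→2,u→4 3:f→5,v→3,j→2,u→3 4:f→4,v→4,j→4,u→4 5:f→5,v→6,j→2,u→5 6:f→2,v→6,j→2,u→6 (ε-aug+det+¬).
'ju': run [21, 11, 5] end={s0,s11,s28,s3,s8} ∉↓L; 2/2 del acc.
'fffvfu': |S_i|=[21, 19, 15, 13, 12, 10, 5] end={s0,s11,s28,s3,s8} — reject; 6/6 deletions ∈↓L.
2 minimals (antichain).
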